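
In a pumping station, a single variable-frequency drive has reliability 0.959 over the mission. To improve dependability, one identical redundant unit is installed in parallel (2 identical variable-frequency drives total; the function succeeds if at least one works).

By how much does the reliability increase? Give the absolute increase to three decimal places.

R_before = 0.959
R_after = 1 − (1 − 0.959)^2 = 0.998
ΔR = 0.998 − 0.959 = 0.039

0.039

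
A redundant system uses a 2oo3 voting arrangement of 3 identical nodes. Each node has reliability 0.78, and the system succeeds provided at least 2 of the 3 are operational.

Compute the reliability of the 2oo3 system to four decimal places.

0.8761

R = Σ_{i=2}^{3} C(3,i) p^i (1−p)^{3−i} with p = 0.78
C(3,2)·0.78^2·0.22^1 = 0.401544
C(3,3)·0.78^3·0.22^0 = 0.474552
Sum = 0.8761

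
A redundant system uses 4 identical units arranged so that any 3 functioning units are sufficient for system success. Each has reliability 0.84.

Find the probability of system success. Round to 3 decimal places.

0.877

R = Σ_{i=3}^{4} C(4,i) p^i (1−p)^{4−i} with p = 0.84
C(4,3)·0.84^3·0.16^1 = 0.37933
C(4,4)·0.84^4·0.16^0 = 0.49787
Sum = 0.877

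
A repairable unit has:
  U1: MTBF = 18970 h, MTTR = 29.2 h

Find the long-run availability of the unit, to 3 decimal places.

A(U1) = MTBF/(MTBF+MTTR) = 18970/(18970+29.2) = 0.998

0.998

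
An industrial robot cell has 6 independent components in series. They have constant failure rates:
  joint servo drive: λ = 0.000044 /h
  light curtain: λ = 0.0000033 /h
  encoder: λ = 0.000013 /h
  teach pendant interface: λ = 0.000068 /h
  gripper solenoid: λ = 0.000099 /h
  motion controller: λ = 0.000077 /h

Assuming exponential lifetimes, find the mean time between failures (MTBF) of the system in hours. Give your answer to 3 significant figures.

3290

Series of exponential components: λ_sys = Σ λ_i
λ_sys = 0.000044 + 0.0000033 + 0.000013 + 0.000068 + 0.000099 + 0.000077 = 3.0430e-04 /h
MTBF = 1 / λ_sys = 3290 h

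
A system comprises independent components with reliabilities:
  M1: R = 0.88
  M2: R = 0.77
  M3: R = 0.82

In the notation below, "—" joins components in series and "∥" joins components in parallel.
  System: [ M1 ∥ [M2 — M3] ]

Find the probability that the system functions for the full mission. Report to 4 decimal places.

0.9558

Series (M2 and M3): 0.770000 × 0.820000 = 0.631400
Parallel (M1 and [0.631400]): 1 − (1 − 0.880000)(1 − 0.631400) = 0.9558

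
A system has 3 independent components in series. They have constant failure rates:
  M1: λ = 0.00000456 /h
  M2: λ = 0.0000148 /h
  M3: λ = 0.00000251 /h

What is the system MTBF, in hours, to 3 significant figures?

45700

Series of exponential components: λ_sys = Σ λ_i
λ_sys = 0.00000456 + 0.0000148 + 0.00000251 = 2.1870e-05 /h
MTBF = 1 / λ_sys = 45700 h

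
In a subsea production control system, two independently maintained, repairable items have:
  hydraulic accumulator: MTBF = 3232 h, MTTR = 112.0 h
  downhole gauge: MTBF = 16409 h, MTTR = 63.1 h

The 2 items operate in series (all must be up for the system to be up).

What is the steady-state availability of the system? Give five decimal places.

A(hydraulic accumulator) = MTBF/(MTBF+MTTR) = 3232/(3232+112.0) = 0.966507
A(downhole gauge) = MTBF/(MTBF+MTTR) = 16409/(16409+63.1) = 0.996169
Series availability: 0.966507 × 0.996169 = 0.96280

0.96280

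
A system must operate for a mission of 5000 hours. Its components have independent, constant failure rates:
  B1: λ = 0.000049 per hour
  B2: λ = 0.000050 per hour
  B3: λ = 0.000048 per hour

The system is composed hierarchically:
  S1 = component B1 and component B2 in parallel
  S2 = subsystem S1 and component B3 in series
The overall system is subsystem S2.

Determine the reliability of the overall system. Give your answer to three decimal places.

R(B1) = exp(−0.000049 × 5000) = 0.78270
R(B2) = exp(−0.000050 × 5000) = 0.77880
R(B3) = exp(−0.000048 × 5000) = 0.78663
Parallel (B1 and B2): 1 − (1 − 0.78270)(1 − 0.77880) = 0.95193
Series ([0.95193] and B3): 0.95193 × 0.78663 = 0.749

0.749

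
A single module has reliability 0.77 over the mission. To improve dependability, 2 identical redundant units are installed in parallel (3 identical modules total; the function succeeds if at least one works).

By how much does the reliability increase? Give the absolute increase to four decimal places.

0.2178

R_before = 0.77
R_after = 1 − (1 − 0.77)^3 = 0.9878
ΔR = 0.9878 − 0.77 = 0.2178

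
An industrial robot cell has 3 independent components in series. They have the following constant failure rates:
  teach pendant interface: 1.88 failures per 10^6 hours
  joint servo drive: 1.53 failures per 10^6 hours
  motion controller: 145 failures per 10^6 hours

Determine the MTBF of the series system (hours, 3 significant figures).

6740

Series of exponential components: λ_sys = Σ λ_i
λ_sys = 0.00000188 + 0.00000153 + 0.000145 = 1.4841e-04 /h
MTBF = 1 / λ_sys = 6740 h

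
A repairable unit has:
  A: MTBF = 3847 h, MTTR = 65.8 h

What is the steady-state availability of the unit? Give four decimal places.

0.9832

A(A) = MTBF/(MTBF+MTTR) = 3847/(3847+65.8) = 0.9832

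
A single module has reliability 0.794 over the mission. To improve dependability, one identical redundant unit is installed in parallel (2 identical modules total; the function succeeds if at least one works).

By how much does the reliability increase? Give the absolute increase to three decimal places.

0.164

R_before = 0.794
R_after = 1 − (1 − 0.794)^2 = 0.958
ΔR = 0.958 − 0.794 = 0.164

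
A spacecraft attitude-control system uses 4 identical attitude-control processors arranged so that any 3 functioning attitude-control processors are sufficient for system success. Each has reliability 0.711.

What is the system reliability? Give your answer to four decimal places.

0.6710

R = Σ_{i=3}^{4} C(4,i) p^i (1−p)^{4−i} with p = 0.711
C(4,3)·0.711^3·0.289^1 = 0.415496
C(4,4)·0.711^4·0.289^0 = 0.255551
Sum = 0.6710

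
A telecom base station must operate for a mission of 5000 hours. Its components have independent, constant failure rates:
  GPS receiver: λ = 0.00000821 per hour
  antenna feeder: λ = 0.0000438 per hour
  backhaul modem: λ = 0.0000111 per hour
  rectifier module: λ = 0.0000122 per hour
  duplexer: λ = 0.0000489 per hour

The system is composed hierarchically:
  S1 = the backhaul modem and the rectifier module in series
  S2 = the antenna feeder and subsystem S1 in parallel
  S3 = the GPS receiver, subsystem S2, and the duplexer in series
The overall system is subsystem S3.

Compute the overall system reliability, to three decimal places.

R(GPS receiver) = exp(−0.00000821 × 5000) = 0.95978
R(antenna feeder) = exp(−0.0000438 × 5000) = 0.80332
R(backhaul modem) = exp(−0.0000111 × 5000) = 0.94601
R(rectifier module) = exp(−0.0000122 × 5000) = 0.94082
R(duplexer) = exp(−0.0000489 × 5000) = 0.78310
Series (backhaul modem and rectifier module): 0.94601 × 0.94082 = 0.89003
Parallel (antenna feeder and [0.89003]): 1 − (1 − 0.80332)(1 − 0.89003) = 0.97837
Series (GPS receiver, [0.97837], and duplexer): 0.95978 × 0.97837 × 0.78310 = 0.735

0.735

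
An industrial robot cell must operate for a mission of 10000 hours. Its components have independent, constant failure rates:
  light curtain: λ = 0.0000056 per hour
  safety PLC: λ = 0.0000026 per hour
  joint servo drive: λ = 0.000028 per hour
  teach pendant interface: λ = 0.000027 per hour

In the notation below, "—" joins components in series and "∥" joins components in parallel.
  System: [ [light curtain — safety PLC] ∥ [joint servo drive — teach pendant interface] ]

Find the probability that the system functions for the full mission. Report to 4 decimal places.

R(light curtain) = exp(−0.0000056 × 10000) = 0.945539
R(safety PLC) = exp(−0.0000026 × 10000) = 0.974335
R(joint servo drive) = exp(−0.000028 × 10000) = 0.755784
R(teach pendant interface) = exp(−0.000027 × 10000) = 0.763379
Series (light curtain and safety PLC): 0.945539 × 0.974335 = 0.921272
Series (joint servo drive and teach pendant interface): 0.755784 × 0.763379 = 0.576950
Parallel ([0.921272] and [0.576950]): 1 − (1 − 0.921272)(1 − 0.576950) = 0.9667

0.9667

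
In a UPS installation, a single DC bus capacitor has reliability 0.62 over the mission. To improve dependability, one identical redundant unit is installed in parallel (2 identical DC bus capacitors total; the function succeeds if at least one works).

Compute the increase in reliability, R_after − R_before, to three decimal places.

R_before = 0.62
R_after = 1 − (1 − 0.62)^2 = 0.856
ΔR = 0.856 − 0.62 = 0.236

0.236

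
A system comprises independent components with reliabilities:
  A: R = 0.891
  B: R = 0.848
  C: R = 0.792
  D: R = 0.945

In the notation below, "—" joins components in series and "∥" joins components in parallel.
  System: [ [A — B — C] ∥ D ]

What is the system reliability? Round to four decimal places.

Series (A, B, and C): 0.891000 × 0.848000 × 0.792000 = 0.598410
Parallel ([0.598410] and D): 1 − (1 − 0.598410)(1 − 0.945000) = 0.9779

0.9779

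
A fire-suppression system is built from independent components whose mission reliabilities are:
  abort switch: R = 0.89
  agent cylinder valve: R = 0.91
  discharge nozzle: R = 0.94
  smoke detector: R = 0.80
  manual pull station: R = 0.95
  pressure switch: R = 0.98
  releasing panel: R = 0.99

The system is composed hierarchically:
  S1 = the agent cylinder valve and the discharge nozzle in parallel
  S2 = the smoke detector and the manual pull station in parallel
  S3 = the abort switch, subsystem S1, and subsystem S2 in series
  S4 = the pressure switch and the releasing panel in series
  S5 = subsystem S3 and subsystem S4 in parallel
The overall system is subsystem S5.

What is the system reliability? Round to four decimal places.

Parallel (agent cylinder valve and discharge nozzle): 1 − (1 − 0.910000)(1 − 0.940000) = 0.994600
Parallel (smoke detector and manual pull station): 1 − (1 − 0.800000)(1 − 0.950000) = 0.990000
Series (abort switch, [0.994600], and [0.990000]): 0.890000 × 0.994600 × 0.990000 = 0.876342
Series (pressure switch and releasing panel): 0.980000 × 0.990000 = 0.970200
Parallel ([0.876342] and [0.970200]): 1 − (1 − 0.876342)(1 − 0.970200) = 0.9963

0.9963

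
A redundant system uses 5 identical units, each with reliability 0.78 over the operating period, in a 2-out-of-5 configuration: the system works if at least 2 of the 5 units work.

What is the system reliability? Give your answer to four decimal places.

0.9903

R = Σ_{i=2}^{5} C(5,i) p^i (1−p)^{5−i} with p = 0.78
C(5,2)·0.78^2·0.22^3 = 0.064782
C(5,3)·0.78^3·0.22^2 = 0.229683
C(5,4)·0.78^4·0.22^1 = 0.407166
C(5,5)·0.78^5·0.22^0 = 0.288717
Sum = 0.9903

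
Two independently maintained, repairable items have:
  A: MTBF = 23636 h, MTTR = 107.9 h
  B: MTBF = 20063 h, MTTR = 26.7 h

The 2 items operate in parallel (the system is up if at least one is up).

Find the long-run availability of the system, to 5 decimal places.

A(A) = MTBF/(MTBF+MTTR) = 23636/(23636+107.9) = 0.995456
A(B) = MTBF/(MTBF+MTTR) = 20063/(20063+26.7) = 0.998671
Parallel availability: 1 − (1 − 0.995456)(1 − 0.998671) = 0.99999

0.99999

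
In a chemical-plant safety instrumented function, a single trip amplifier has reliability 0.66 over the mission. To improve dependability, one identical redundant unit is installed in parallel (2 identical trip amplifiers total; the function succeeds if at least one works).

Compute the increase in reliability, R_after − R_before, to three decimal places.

0.224

R_before = 0.66
R_after = 1 − (1 − 0.66)^2 = 0.884
ΔR = 0.884 − 0.66 = 0.224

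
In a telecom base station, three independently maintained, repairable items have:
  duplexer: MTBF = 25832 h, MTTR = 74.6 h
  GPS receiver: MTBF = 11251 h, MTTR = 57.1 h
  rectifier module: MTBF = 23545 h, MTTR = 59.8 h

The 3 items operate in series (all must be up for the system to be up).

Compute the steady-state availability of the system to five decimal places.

0.98957

A(duplexer) = MTBF/(MTBF+MTTR) = 25832/(25832+74.6) = 0.997120
A(GPS receiver) = MTBF/(MTBF+MTTR) = 11251/(11251+57.1) = 0.994951
A(rectifier module) = MTBF/(MTBF+MTTR) = 23545/(23545+59.8) = 0.997467
Series availability: 0.997120 × 0.994951 × 0.997467 = 0.98957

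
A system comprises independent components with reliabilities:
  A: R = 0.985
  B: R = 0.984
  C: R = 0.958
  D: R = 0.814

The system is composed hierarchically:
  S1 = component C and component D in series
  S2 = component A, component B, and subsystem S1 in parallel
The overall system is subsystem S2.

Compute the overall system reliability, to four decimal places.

Series (C and D): 0.958000 × 0.814000 = 0.779812
Parallel (A, B, and [0.779812]): 1 − (1 − 0.985000)(1 − 0.984000)(1 − 0.779812) = 0.9999

0.9999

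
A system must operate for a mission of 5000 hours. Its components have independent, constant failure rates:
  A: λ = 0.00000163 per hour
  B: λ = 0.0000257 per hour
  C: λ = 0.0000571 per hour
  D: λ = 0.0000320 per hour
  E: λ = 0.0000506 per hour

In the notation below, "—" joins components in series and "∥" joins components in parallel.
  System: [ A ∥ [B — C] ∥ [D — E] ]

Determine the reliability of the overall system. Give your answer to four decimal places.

0.9991

R(A) = exp(−0.00000163 × 5000) = 0.991883
R(B) = exp(−0.0000257 × 5000) = 0.879414
R(C) = exp(−0.0000571 × 5000) = 0.751638
R(D) = exp(−0.0000320 × 5000) = 0.852144
R(E) = exp(−0.0000506 × 5000) = 0.776468
Series (B and C): 0.879414 × 0.751638 = 0.661001
Series (D and E): 0.852144 × 0.776468 = 0.661663
Parallel (A, [0.661001], and [0.661663]): 1 − (1 − 0.991883)(1 − 0.661001)(1 − 0.661663) = 0.9991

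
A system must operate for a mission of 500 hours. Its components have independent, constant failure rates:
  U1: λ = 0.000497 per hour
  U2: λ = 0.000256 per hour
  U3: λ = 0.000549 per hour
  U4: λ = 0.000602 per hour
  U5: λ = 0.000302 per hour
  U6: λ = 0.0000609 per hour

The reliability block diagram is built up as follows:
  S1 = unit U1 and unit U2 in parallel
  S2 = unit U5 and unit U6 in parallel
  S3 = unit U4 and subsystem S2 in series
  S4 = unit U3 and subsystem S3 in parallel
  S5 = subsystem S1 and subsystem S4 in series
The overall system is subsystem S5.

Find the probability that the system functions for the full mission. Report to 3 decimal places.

0.912

R(U1) = exp(−0.000497 × 500) = 0.77997
R(U2) = exp(−0.000256 × 500) = 0.87985
R(U3) = exp(−0.000549 × 500) = 0.75995
R(U4) = exp(−0.000602 × 500) = 0.74008
R(U5) = exp(−0.000302 × 500) = 0.85985
R(U6) = exp(−0.0000609 × 500) = 0.97001
Parallel (U1 and U2): 1 − (1 − 0.77997)(1 − 0.87985) = 0.97356
Parallel (U5 and U6): 1 − (1 − 0.85985)(1 − 0.97001) = 0.99580
Series (U4 and [0.99580]): 0.74008 × 0.99580 = 0.73697
Parallel (U3 and [0.73697]): 1 − (1 − 0.75995)(1 − 0.73697) = 0.93686
Series ([0.97356] and [0.93686]): 0.97356 × 0.93686 = 0.912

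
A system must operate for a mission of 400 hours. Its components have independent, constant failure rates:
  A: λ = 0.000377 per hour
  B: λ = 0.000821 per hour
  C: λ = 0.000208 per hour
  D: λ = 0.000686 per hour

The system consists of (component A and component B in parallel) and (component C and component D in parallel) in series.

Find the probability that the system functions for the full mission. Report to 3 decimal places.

R(A) = exp(−0.000377 × 400) = 0.86002
R(B) = exp(−0.000821 × 400) = 0.72007
R(C) = exp(−0.000208 × 400) = 0.92017
R(D) = exp(−0.000686 × 400) = 0.76003
Parallel (A and B): 1 − (1 − 0.86002)(1 − 0.72007) = 0.96082
Parallel (C and D): 1 − (1 − 0.92017)(1 − 0.76003) = 0.98084
Series ([0.96082] and [0.98084]): 0.96082 × 0.98084 = 0.942

0.942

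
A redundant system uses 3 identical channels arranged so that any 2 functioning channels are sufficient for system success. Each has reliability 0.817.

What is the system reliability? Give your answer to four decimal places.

R = Σ_{i=2}^{3} C(3,i) p^i (1−p)^{3−i} with p = 0.817
C(3,2)·0.817^2·0.183^1 = 0.366451
C(3,3)·0.817^3·0.183^0 = 0.545339
Sum = 0.9118

0.9118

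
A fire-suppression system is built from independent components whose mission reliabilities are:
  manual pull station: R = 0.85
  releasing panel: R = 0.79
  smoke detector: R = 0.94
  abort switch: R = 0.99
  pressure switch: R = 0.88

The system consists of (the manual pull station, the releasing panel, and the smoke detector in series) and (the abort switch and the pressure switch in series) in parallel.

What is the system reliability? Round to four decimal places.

Series (manual pull station, releasing panel, and smoke detector): 0.850000 × 0.790000 × 0.940000 = 0.631210
Series (abort switch and pressure switch): 0.990000 × 0.880000 = 0.871200
Parallel ([0.631210] and [0.871200]): 1 − (1 − 0.631210)(1 − 0.871200) = 0.9525

0.9525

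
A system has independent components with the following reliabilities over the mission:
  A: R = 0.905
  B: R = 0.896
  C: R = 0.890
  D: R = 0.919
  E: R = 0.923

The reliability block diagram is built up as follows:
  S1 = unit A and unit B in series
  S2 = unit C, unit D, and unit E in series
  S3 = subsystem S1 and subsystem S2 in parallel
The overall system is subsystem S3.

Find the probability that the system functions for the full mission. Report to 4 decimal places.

Series (A and B): 0.905000 × 0.896000 = 0.810880
Series (C, D, and E): 0.890000 × 0.919000 × 0.923000 = 0.754931
Parallel ([0.810880] and [0.754931]): 1 − (1 − 0.810880)(1 − 0.754931) = 0.9537

0.9537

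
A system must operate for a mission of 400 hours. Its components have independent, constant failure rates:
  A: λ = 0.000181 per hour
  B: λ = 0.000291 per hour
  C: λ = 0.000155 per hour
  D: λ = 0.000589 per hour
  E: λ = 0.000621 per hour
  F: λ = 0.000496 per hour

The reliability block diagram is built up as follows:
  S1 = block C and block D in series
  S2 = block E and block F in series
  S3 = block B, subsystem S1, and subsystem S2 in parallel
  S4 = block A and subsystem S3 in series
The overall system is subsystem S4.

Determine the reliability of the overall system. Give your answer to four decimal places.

0.9207

R(A) = exp(−0.000181 × 400) = 0.930159
R(B) = exp(−0.000291 × 400) = 0.890119
R(C) = exp(−0.000155 × 400) = 0.939883
R(D) = exp(−0.000589 × 400) = 0.790097
R(E) = exp(−0.000621 × 400) = 0.780048
R(F) = exp(−0.000496 × 400) = 0.820042
Series (C and D): 0.939883 × 0.790097 = 0.742599
Series (E and F): 0.780048 × 0.820042 = 0.639672
Parallel (B, [0.742599], and [0.639672]): 1 − (1 − 0.890119)(1 − 0.742599)(1 − 0.639672) = 0.989809
Series (A and [0.989809]): 0.930159 × 0.989809 = 0.9207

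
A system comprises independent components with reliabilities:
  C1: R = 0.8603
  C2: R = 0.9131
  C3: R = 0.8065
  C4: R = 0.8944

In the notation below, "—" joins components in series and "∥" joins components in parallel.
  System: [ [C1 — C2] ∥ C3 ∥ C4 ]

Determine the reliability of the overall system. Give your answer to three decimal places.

Series (C1 and C2): 0.86030 × 0.91310 = 0.78554
Parallel ([0.78554], C3, and C4): 1 − (1 − 0.78554)(1 − 0.80650)(1 − 0.89440) = 0.996

0.996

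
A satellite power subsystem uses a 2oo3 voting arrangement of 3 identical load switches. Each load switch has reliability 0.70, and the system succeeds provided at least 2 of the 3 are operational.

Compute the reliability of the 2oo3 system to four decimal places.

0.7840

R = Σ_{i=2}^{3} C(3,i) p^i (1−p)^{3−i} with p = 0.70
C(3,2)·0.70^2·0.30^1 = 0.441000
C(3,3)·0.70^3·0.30^0 = 0.343000
Sum = 0.7840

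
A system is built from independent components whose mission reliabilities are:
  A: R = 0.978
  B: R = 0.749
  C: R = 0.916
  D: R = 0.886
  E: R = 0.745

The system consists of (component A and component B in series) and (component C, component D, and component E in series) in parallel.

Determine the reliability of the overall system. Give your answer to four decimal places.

Series (A and B): 0.978000 × 0.749000 = 0.732522
Series (C, D, and E): 0.916000 × 0.886000 × 0.745000 = 0.604624
Parallel ([0.732522] and [0.604624]): 1 − (1 − 0.732522)(1 − 0.604624) = 0.8942

0.8942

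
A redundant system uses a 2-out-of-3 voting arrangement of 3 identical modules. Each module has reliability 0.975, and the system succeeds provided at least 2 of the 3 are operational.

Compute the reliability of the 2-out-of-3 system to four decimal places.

0.9982

R = Σ_{i=2}^{3} C(3,i) p^i (1−p)^{3−i} with p = 0.975
C(3,2)·0.975^2·0.025^1 = 0.071297
C(3,3)·0.975^3·0.025^0 = 0.926859
Sum = 0.9982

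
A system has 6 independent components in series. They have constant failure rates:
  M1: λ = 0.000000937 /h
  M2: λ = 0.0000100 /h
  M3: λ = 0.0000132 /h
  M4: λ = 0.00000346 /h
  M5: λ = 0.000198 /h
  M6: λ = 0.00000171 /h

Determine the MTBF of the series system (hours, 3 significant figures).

4400

Series of exponential components: λ_sys = Σ λ_i
λ_sys = 0.000000937 + 0.0000100 + 0.0000132 + 0.00000346 + 0.000198 + 0.00000171 = 2.2731e-04 /h
MTBF = 1 / λ_sys = 4400 h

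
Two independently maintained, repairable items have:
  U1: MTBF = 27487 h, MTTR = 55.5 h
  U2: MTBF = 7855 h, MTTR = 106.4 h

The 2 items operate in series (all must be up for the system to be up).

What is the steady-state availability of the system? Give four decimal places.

A(U1) = MTBF/(MTBF+MTTR) = 27487/(27487+55.5) = 0.997985
A(U2) = MTBF/(MTBF+MTTR) = 7855/(7855+106.4) = 0.986636
Series availability: 0.997985 × 0.986636 = 0.9846

0.9846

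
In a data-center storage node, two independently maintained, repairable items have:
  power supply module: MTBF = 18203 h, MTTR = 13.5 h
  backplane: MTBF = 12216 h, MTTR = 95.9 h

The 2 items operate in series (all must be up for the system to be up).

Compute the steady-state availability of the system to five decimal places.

0.99148

A(power supply module) = MTBF/(MTBF+MTTR) = 18203/(18203+13.5) = 0.999259
A(backplane) = MTBF/(MTBF+MTTR) = 12216/(12216+95.9) = 0.992211
Series availability: 0.999259 × 0.992211 = 0.99148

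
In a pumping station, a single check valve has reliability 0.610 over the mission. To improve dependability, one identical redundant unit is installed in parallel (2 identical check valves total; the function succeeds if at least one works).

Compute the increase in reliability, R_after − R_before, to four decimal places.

0.2379

R_before = 0.610
R_after = 1 − (1 − 0.610)^2 = 0.8479
ΔR = 0.8479 − 0.610 = 0.2379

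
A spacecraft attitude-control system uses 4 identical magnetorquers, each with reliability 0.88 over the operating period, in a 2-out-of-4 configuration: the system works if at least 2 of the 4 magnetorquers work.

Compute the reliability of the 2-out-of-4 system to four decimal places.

0.9937

R = Σ_{i=2}^{4} C(4,i) p^i (1−p)^{4−i} with p = 0.88
C(4,2)·0.88^2·0.12^2 = 0.066908
C(4,3)·0.88^3·0.12^1 = 0.327107
C(4,4)·0.88^4·0.12^0 = 0.599695
Sum = 0.9937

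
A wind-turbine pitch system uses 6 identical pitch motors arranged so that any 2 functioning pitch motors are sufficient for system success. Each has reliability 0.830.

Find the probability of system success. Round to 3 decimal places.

0.999

R = Σ_{i=2}^{6} C(6,i) p^i (1−p)^{6−i} with p = 0.830
C(6,2)·0.830^2·0.170^4 = 0.00863
C(6,3)·0.830^3·0.170^3 = 0.05618
C(6,4)·0.830^4·0.170^2 = 0.20573
C(6,5)·0.830^5·0.170^1 = 0.40178
C(6,6)·0.830^6·0.170^0 = 0.32694
Sum = 0.999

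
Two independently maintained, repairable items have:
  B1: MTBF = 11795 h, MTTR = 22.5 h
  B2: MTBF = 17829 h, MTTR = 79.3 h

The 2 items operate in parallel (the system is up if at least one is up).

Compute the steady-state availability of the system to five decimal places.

A(B1) = MTBF/(MTBF+MTTR) = 11795/(11795+22.5) = 0.998096
A(B2) = MTBF/(MTBF+MTTR) = 17829/(17829+79.3) = 0.995572
Parallel availability: 1 − (1 − 0.998096)(1 − 0.995572) = 0.99999

0.99999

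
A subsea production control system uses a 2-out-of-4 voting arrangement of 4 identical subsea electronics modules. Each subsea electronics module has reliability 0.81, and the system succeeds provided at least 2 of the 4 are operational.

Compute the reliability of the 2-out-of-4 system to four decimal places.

R = Σ_{i=2}^{4} C(4,i) p^i (1−p)^{4−i} with p = 0.81
C(4,2)·0.81^2·0.19^2 = 0.142111
C(4,3)·0.81^3·0.19^1 = 0.403895
C(4,4)·0.81^4·0.19^0 = 0.430467
Sum = 0.9765

0.9765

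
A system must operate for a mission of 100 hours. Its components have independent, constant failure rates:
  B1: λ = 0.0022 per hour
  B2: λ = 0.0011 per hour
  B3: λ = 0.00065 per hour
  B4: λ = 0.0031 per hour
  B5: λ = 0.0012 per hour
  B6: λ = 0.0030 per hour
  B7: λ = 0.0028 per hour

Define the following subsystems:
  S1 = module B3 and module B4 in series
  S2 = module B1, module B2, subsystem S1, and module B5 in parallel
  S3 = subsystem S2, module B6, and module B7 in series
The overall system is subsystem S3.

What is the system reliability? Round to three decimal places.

0.559

R(B1) = exp(−0.0022 × 100) = 0.80252
R(B2) = exp(−0.0011 × 100) = 0.89583
R(B3) = exp(−0.00065 × 100) = 0.93707
R(B4) = exp(−0.0031 × 100) = 0.73345
R(B5) = exp(−0.0012 × 100) = 0.88692
R(B6) = exp(−0.0030 × 100) = 0.74082
R(B7) = exp(−0.0028 × 100) = 0.75578
Series (B3 and B4): 0.93707 × 0.73345 = 0.68729
Parallel (B1, B2, [0.68729], and B5): 1 − (1 − 0.80252)(1 − 0.89583)(1 − 0.68729)(1 − 0.88692) = 0.99927
Series ([0.99927], B6, and B7): 0.99927 × 0.74082 × 0.75578 = 0.559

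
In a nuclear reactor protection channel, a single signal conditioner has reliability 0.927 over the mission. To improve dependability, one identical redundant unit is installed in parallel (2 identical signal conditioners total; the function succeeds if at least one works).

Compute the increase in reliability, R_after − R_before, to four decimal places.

R_before = 0.927
R_after = 1 − (1 − 0.927)^2 = 0.9947
ΔR = 0.9947 − 0.927 = 0.0677

0.0677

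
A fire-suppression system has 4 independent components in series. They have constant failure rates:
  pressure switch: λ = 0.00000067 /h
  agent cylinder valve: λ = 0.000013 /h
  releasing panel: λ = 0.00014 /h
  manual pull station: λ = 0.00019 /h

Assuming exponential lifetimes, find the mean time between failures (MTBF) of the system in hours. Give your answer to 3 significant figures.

Series of exponential components: λ_sys = Σ λ_i
λ_sys = 0.00000067 + 0.000013 + 0.00014 + 0.00019 = 3.4367e-04 /h
MTBF = 1 / λ_sys = 2910 h

2910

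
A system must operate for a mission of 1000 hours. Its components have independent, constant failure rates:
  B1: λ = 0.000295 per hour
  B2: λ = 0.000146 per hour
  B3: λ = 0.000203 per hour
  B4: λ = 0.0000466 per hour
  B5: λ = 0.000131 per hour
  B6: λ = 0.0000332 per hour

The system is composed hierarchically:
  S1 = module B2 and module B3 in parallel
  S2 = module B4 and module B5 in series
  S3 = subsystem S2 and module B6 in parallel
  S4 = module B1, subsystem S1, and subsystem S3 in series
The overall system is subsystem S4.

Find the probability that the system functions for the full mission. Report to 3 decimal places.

R(B1) = exp(−0.000295 × 1000) = 0.74453
R(B2) = exp(−0.000146 × 1000) = 0.86416
R(B3) = exp(−0.000203 × 1000) = 0.81628
R(B4) = exp(−0.0000466 × 1000) = 0.95447
R(B5) = exp(−0.000131 × 1000) = 0.87722
R(B6) = exp(−0.0000332 × 1000) = 0.96735
Parallel (B2 and B3): 1 − (1 − 0.86416)(1 − 0.81628) = 0.97504
Series (B4 and B5): 0.95447 × 0.87722 = 0.83728
Parallel ([0.83728] and B6): 1 − (1 − 0.83728)(1 − 0.96735) = 0.99469
Series (B1, [0.97504], and [0.99469]): 0.74453 × 0.97504 × 0.99469 = 0.722

0.722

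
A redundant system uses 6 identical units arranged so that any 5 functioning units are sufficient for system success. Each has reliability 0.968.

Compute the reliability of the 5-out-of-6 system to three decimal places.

R = Σ_{i=5}^{6} C(6,i) p^i (1−p)^{6−i} with p = 0.968
C(6,5)·0.968^5·0.032^1 = 0.16318
C(6,6)·0.968^6·0.032^0 = 0.82272
Sum = 0.986

0.986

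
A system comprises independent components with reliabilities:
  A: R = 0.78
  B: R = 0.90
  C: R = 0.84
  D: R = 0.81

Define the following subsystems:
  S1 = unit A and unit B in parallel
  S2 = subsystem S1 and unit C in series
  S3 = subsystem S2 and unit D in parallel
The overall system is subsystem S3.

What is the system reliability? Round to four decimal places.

0.9661

Parallel (A and B): 1 − (1 − 0.780000)(1 − 0.900000) = 0.978000
Series ([0.978000] and C): 0.978000 × 0.840000 = 0.821520
Parallel ([0.821520] and D): 1 − (1 − 0.821520)(1 − 0.810000) = 0.9661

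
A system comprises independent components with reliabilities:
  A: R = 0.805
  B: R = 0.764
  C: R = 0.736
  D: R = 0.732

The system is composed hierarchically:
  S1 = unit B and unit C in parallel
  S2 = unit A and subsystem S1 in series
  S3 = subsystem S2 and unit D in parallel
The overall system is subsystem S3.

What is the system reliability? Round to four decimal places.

0.9343

Parallel (B and C): 1 − (1 − 0.764000)(1 − 0.736000) = 0.937696
Series (A and [0.937696]): 0.805000 × 0.937696 = 0.754845
Parallel ([0.754845] and D): 1 − (1 − 0.754845)(1 − 0.732000) = 0.9343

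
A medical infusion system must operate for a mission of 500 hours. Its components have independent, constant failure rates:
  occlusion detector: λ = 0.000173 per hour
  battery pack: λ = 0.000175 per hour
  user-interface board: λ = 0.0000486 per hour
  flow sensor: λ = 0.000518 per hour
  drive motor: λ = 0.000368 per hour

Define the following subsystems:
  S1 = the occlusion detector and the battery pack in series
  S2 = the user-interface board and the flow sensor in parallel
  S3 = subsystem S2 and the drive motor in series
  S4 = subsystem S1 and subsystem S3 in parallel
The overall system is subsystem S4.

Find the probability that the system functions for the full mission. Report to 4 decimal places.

R(occlusion detector) = exp(−0.000173 × 500) = 0.917136
R(battery pack) = exp(−0.000175 × 500) = 0.916219
R(user-interface board) = exp(−0.0000486 × 500) = 0.975993
R(flow sensor) = exp(−0.000518 × 500) = 0.771823
R(drive motor) = exp(−0.000368 × 500) = 0.831936
Series (occlusion detector and battery pack): 0.917136 × 0.916219 = 0.840297
Parallel (user-interface board and flow sensor): 1 − (1 − 0.975993)(1 − 0.771823) = 0.994522
Series ([0.994522] and drive motor): 0.994522 × 0.831936 = 0.827379
Parallel ([0.840297] and [0.827379]): 1 − (1 − 0.840297)(1 − 0.827379) = 0.9724

0.9724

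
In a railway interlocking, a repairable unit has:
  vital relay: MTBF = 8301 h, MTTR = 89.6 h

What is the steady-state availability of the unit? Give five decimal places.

0.98932

A(vital relay) = MTBF/(MTBF+MTTR) = 8301/(8301+89.6) = 0.98932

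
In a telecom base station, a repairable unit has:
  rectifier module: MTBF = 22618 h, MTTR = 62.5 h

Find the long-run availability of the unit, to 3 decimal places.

0.997

A(rectifier module) = MTBF/(MTBF+MTTR) = 22618/(22618+62.5) = 0.997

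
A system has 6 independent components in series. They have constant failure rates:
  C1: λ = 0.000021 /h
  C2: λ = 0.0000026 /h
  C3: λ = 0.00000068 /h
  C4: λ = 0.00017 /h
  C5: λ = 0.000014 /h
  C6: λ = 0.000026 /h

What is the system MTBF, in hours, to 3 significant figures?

Series of exponential components: λ_sys = Σ λ_i
λ_sys = 0.000021 + 0.0000026 + 0.00000068 + 0.00017 + 0.000014 + 0.000026 = 2.3428e-04 /h
MTBF = 1 / λ_sys = 4270 h

4270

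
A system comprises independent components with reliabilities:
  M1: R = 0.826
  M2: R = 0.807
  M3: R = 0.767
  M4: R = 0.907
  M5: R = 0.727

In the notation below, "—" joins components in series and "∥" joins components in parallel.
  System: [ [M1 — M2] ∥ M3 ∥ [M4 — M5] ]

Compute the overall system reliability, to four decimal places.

0.9735

Series (M1 and M2): 0.826000 × 0.807000 = 0.666582
Series (M4 and M5): 0.907000 × 0.727000 = 0.659389
Parallel ([0.666582], M3, and [0.659389]): 1 − (1 − 0.666582)(1 − 0.767000)(1 − 0.659389) = 0.9735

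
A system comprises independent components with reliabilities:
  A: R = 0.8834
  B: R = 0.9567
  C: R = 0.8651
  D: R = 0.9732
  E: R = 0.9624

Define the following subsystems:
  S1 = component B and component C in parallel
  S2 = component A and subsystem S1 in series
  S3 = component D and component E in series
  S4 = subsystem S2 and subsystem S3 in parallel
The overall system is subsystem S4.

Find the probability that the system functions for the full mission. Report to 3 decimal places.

0.992

Parallel (B and C): 1 − (1 − 0.95670)(1 − 0.86510) = 0.99416
Series (A and [0.99416]): 0.88340 × 0.99416 = 0.87824
Series (D and E): 0.97320 × 0.96240 = 0.93661
Parallel ([0.87824] and [0.93661]): 1 − (1 − 0.87824)(1 − 0.93661) = 0.992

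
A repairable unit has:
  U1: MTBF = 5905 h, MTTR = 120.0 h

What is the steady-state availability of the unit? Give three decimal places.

0.980

A(U1) = MTBF/(MTBF+MTTR) = 5905/(5905+120.0) = 0.980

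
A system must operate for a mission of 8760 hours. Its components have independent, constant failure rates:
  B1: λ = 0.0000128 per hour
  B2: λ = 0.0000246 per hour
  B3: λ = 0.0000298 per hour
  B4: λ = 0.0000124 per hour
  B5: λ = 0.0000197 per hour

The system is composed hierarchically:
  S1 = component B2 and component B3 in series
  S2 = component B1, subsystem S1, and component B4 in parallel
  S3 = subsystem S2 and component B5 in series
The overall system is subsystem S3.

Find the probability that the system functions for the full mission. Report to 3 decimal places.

0.838

R(B1) = exp(−0.0000128 × 8760) = 0.89393
R(B2) = exp(−0.0000246 × 8760) = 0.80614
R(B3) = exp(−0.0000298 × 8760) = 0.77024
R(B4) = exp(−0.0000124 × 8760) = 0.89707
R(B5) = exp(−0.0000197 × 8760) = 0.84150
Series (B2 and B3): 0.80614 × 0.77024 = 0.62092
Parallel (B1, [0.62092], and B4): 1 − (1 − 0.89393)(1 − 0.62092)(1 − 0.89707) = 0.99586
Series ([0.99586] and B5): 0.99586 × 0.84150 = 0.838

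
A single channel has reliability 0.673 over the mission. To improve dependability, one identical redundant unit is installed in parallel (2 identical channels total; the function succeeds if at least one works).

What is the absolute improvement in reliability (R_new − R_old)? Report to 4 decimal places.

0.2201

R_before = 0.673
R_after = 1 − (1 − 0.673)^2 = 0.8931
ΔR = 0.8931 − 0.673 = 0.2201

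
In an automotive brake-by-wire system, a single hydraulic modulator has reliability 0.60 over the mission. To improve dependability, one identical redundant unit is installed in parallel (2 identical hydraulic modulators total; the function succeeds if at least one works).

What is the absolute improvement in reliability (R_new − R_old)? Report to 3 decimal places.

R_before = 0.60
R_after = 1 − (1 − 0.60)^2 = 0.840
ΔR = 0.840 − 0.60 = 0.240

0.240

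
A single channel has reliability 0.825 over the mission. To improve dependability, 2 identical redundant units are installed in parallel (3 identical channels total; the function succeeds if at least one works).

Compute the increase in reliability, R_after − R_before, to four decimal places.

0.1696

R_before = 0.825
R_after = 1 − (1 − 0.825)^3 = 0.9946
ΔR = 0.9946 − 0.825 = 0.1696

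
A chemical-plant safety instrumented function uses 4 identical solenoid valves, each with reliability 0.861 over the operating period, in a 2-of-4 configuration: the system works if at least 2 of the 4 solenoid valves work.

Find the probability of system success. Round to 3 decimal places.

R = Σ_{i=2}^{4} C(4,i) p^i (1−p)^{4−i} with p = 0.861
C(4,2)·0.861^2·0.139^2 = 0.08594
C(4,3)·0.861^3·0.139^1 = 0.35488
C(4,4)·0.861^4·0.139^0 = 0.54956
Sum = 0.990

0.990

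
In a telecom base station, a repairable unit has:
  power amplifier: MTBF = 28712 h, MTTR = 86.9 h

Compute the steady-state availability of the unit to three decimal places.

0.997

A(power amplifier) = MTBF/(MTBF+MTTR) = 28712/(28712+86.9) = 0.997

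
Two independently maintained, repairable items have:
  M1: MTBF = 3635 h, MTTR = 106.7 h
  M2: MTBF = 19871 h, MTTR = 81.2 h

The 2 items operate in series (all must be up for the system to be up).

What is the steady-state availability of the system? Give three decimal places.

0.968

A(M1) = MTBF/(MTBF+MTTR) = 3635/(3635+106.7) = 0.971484
A(M2) = MTBF/(MTBF+MTTR) = 19871/(19871+81.2) = 0.995930
Series availability: 0.971484 × 0.995930 = 0.968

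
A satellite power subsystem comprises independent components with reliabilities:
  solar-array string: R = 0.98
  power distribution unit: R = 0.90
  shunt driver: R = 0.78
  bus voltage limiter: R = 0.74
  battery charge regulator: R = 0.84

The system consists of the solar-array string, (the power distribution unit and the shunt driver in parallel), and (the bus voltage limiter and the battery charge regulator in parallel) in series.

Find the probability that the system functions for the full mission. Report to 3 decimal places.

0.919

Parallel (power distribution unit and shunt driver): 1 − (1 − 0.90000)(1 − 0.78000) = 0.97800
Parallel (bus voltage limiter and battery charge regulator): 1 − (1 − 0.74000)(1 − 0.84000) = 0.95840
Series (solar-array string, [0.97800], and [0.95840]): 0.98000 × 0.97800 × 0.95840 = 0.919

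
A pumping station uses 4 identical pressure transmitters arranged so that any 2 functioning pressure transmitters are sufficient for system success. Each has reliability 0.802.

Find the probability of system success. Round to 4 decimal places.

R = Σ_{i=2}^{4} C(4,i) p^i (1−p)^{4−i} with p = 0.802
C(4,2)·0.802^2·0.198^2 = 0.151297
C(4,3)·0.802^3·0.198^1 = 0.408553
C(4,4)·0.802^4·0.198^0 = 0.413711
Sum = 0.9736

0.9736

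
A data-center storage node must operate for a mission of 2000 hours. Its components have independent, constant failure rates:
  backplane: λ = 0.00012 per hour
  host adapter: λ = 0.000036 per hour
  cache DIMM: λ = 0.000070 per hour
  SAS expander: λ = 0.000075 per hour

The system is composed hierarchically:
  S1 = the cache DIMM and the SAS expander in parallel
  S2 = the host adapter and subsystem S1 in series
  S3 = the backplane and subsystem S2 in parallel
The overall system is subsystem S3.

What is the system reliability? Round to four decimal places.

R(backplane) = exp(−0.00012 × 2000) = 0.786628
R(host adapter) = exp(−0.000036 × 2000) = 0.930531
R(cache DIMM) = exp(−0.000070 × 2000) = 0.869358
R(SAS expander) = exp(−0.000075 × 2000) = 0.860708
Parallel (cache DIMM and SAS expander): 1 − (1 − 0.869358)(1 − 0.860708) = 0.981803
Series (host adapter and [0.981803]): 0.930531 × 0.981803 = 0.913598
Parallel (backplane and [0.913598]): 1 − (1 − 0.786628)(1 − 0.913598) = 0.9816

0.9816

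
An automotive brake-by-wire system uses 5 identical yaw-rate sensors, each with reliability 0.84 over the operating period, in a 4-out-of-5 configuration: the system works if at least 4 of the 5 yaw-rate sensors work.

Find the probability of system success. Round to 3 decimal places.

R = Σ_{i=4}^{5} C(5,i) p^i (1−p)^{5−i} with p = 0.84
C(5,4)·0.84^4·0.16^1 = 0.39830
C(5,5)·0.84^5·0.16^0 = 0.41821
Sum = 0.817

0.817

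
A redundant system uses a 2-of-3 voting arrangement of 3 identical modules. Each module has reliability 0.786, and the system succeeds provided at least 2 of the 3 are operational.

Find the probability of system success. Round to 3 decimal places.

0.882

R = Σ_{i=2}^{3} C(3,i) p^i (1−p)^{3−i} with p = 0.786
C(3,2)·0.786^2·0.214^1 = 0.39663
C(3,3)·0.786^3·0.214^0 = 0.48559
Sum = 0.882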